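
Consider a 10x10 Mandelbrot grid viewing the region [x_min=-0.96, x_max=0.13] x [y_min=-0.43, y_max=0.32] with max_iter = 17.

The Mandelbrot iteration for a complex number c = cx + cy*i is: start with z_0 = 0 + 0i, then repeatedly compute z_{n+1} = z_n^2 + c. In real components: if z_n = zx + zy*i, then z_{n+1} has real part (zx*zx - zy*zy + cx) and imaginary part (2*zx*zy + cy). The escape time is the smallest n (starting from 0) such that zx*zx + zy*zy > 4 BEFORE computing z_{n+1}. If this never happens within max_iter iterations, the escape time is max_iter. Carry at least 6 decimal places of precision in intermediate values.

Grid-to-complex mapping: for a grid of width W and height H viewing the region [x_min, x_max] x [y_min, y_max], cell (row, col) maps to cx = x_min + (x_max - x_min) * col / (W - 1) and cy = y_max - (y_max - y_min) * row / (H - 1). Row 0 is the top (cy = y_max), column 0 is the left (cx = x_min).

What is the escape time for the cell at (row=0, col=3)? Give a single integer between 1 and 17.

Answer: 17

Derivation:
z_0 = 0 + 0i, c = -0.5967 + 0.3200i
Iter 1: z = -0.5967 + 0.3200i, |z|^2 = 0.4584
Iter 2: z = -0.3431 + -0.0619i, |z|^2 = 0.1215
Iter 3: z = -0.4828 + 0.3624i, |z|^2 = 0.3645
Iter 4: z = -0.4949 + -0.0300i, |z|^2 = 0.2459
Iter 5: z = -0.3526 + 0.3497i, |z|^2 = 0.2466
Iter 6: z = -0.5946 + 0.0734i, |z|^2 = 0.3589
Iter 7: z = -0.2485 + 0.2327i, |z|^2 = 0.1159
Iter 8: z = -0.5891 + 0.2043i, |z|^2 = 0.3888
Iter 9: z = -0.2914 + 0.0793i, |z|^2 = 0.0912
Iter 10: z = -0.5180 + 0.2738i, |z|^2 = 0.3433
Iter 11: z = -0.4033 + 0.0363i, |z|^2 = 0.1640
Iter 12: z = -0.4353 + 0.2907i, |z|^2 = 0.2740
Iter 13: z = -0.4917 + 0.0669i, |z|^2 = 0.2462
Iter 14: z = -0.3594 + 0.2542i, |z|^2 = 0.1938
Iter 15: z = -0.5321 + 0.1373i, |z|^2 = 0.3020
Iter 16: z = -0.3324 + 0.1739i, |z|^2 = 0.1407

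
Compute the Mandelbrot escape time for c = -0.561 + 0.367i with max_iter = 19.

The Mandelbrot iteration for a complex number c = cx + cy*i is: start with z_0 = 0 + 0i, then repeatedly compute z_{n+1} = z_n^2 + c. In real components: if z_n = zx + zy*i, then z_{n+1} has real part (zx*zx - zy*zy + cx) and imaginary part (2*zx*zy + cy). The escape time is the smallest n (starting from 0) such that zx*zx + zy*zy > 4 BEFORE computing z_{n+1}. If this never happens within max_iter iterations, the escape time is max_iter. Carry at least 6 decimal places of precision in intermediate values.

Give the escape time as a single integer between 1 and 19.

z_0 = 0 + 0i, c = -0.5610 + 0.3670i
Iter 1: z = -0.5610 + 0.3670i, |z|^2 = 0.4494
Iter 2: z = -0.3810 + -0.0448i, |z|^2 = 0.1471
Iter 3: z = -0.4179 + 0.4011i, |z|^2 = 0.3355
Iter 4: z = -0.5473 + 0.0318i, |z|^2 = 0.3005
Iter 5: z = -0.2625 + 0.3322i, |z|^2 = 0.1793
Iter 6: z = -0.6025 + 0.1926i, |z|^2 = 0.4001
Iter 7: z = -0.2351 + 0.1349i, |z|^2 = 0.0735
Iter 8: z = -0.5239 + 0.3035i, |z|^2 = 0.3666
Iter 9: z = -0.3786 + 0.0489i, |z|^2 = 0.1458
Iter 10: z = -0.4200 + 0.3299i, |z|^2 = 0.2853
Iter 11: z = -0.4934 + 0.0898i, |z|^2 = 0.2516
Iter 12: z = -0.3256 + 0.2784i, |z|^2 = 0.1835
Iter 13: z = -0.5325 + 0.1857i, |z|^2 = 0.3180
Iter 14: z = -0.3120 + 0.1692i, |z|^2 = 0.1260
Iter 15: z = -0.4923 + 0.2614i, |z|^2 = 0.3107
Iter 16: z = -0.3870 + 0.1096i, |z|^2 = 0.1618
Iter 17: z = -0.4232 + 0.2822i, |z|^2 = 0.2588
Iter 18: z = -0.4615 + 0.1281i, |z|^2 = 0.2294

Answer: 19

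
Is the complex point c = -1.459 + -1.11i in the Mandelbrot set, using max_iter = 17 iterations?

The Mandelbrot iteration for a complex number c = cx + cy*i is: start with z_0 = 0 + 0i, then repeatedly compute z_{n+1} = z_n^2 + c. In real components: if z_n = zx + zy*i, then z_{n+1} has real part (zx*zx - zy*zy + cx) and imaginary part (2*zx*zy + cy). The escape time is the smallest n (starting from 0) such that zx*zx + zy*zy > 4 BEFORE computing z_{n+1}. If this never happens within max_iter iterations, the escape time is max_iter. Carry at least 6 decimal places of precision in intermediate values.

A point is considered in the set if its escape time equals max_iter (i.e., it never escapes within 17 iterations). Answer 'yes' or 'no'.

Answer: no

Derivation:
z_0 = 0 + 0i, c = -1.4590 + -1.1100i
Iter 1: z = -1.4590 + -1.1100i, |z|^2 = 3.3608
Iter 2: z = -0.5624 + 2.1290i, |z|^2 = 4.8489
Escaped at iteration 2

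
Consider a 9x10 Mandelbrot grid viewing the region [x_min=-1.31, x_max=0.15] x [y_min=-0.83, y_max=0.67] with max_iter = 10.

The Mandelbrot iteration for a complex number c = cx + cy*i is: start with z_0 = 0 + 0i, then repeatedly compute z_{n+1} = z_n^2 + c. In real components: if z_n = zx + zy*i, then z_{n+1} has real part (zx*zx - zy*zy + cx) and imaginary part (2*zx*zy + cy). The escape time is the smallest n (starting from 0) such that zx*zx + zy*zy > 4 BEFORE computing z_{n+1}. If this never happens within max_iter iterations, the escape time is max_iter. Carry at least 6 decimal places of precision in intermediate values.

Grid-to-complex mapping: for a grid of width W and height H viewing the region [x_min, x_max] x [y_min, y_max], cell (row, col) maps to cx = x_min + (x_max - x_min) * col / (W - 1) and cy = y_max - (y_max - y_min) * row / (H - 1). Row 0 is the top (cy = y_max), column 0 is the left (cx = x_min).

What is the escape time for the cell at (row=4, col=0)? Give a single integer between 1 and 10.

z_0 = 0 + 0i, c = -1.3100 + 0.0033i
Iter 1: z = -1.3100 + 0.0033i, |z|^2 = 1.7161
Iter 2: z = 0.4061 + -0.0054i, |z|^2 = 0.1649
Iter 3: z = -1.1451 + -0.0011i, |z|^2 = 1.3113
Iter 4: z = 0.0013 + 0.0057i, |z|^2 = 0.0000
Iter 5: z = -1.3100 + 0.0033i, |z|^2 = 1.7162
Iter 6: z = 0.4062 + -0.0054i, |z|^2 = 0.1650
Iter 7: z = -1.1451 + -0.0011i, |z|^2 = 1.3112
Iter 8: z = 0.0011 + 0.0058i, |z|^2 = 0.0000
Iter 9: z = -1.3100 + 0.0033i, |z|^2 = 1.7162

Answer: 10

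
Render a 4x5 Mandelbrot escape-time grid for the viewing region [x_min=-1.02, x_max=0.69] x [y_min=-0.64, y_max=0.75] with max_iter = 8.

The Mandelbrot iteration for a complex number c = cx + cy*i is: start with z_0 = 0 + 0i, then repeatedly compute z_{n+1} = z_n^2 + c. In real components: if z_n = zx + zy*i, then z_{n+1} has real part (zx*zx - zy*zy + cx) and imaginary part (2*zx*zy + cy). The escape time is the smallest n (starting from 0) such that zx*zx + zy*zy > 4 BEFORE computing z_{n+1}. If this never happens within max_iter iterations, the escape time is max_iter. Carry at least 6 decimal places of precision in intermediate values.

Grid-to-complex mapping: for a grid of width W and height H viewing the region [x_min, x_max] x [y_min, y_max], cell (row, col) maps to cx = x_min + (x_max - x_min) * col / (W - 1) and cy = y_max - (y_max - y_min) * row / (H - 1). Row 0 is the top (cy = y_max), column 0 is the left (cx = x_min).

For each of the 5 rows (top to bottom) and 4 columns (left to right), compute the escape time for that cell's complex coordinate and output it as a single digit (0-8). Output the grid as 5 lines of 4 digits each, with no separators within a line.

(row=0, col=0): c = -1.0200 + 0.7500i → escape time 3
(row=0, col=1): c = -0.4500 + 0.7500i → escape time 6
(row=0, col=2): c = 0.1200 + 0.7500i → escape time 7
(row=0, col=3): c = 0.6900 + 0.7500i → escape time 3
(row=1, col=0): c = -1.0200 + 0.4025i → escape time 7
(row=1, col=1): c = -0.4500 + 0.4025i → escape time 8
(row=1, col=2): c = 0.1200 + 0.4025i → escape time 8
(row=1, col=3): c = 0.6900 + 0.4025i → escape time 3
(row=2, col=0): c = -1.0200 + 0.0550i → escape time 8
(row=2, col=1): c = -0.4500 + 0.0550i → escape time 8
(row=2, col=2): c = 0.1200 + 0.0550i → escape time 8
(row=2, col=3): c = 0.6900 + 0.0550i → escape time 3
(row=3, col=0): c = -1.0200 + -0.2925i → escape time 8
(row=3, col=1): c = -0.4500 + -0.2925i → escape time 8
(row=3, col=2): c = 0.1200 + -0.2925i → escape time 8
(row=3, col=3): c = 0.6900 + -0.2925i → escape time 3
(row=4, col=0): c = -1.0200 + -0.6400i → escape time 4
(row=4, col=1): c = -0.4500 + -0.6400i → escape time 8
(row=4, col=2): c = 0.1200 + -0.6400i → escape time 8
(row=4, col=3): c = 0.6900 + -0.6400i → escape time 3

Answer: 3673
7883
8883
8883
4883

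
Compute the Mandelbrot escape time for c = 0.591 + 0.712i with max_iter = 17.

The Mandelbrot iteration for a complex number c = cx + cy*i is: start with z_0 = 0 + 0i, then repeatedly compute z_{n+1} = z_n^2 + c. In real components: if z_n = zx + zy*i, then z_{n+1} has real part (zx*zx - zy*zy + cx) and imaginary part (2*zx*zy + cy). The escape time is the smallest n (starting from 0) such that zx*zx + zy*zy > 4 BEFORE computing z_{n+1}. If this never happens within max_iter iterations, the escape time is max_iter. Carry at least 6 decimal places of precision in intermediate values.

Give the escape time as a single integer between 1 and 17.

z_0 = 0 + 0i, c = 0.5910 + 0.7120i
Iter 1: z = 0.5910 + 0.7120i, |z|^2 = 0.8562
Iter 2: z = 0.4333 + 1.5536i, |z|^2 = 2.6014
Iter 3: z = -1.6348 + 2.0585i, |z|^2 = 6.9099
Escaped at iteration 3

Answer: 3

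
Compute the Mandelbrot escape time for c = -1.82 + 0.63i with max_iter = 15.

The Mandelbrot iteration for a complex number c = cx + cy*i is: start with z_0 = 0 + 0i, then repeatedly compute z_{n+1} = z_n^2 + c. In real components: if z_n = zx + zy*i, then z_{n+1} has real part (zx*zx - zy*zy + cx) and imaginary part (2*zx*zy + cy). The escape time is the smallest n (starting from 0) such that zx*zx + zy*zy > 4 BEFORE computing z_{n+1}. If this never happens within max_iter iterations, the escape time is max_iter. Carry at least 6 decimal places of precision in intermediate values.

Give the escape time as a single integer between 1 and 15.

Answer: 3

Derivation:
z_0 = 0 + 0i, c = -1.8200 + 0.6300i
Iter 1: z = -1.8200 + 0.6300i, |z|^2 = 3.7093
Iter 2: z = 1.0955 + -1.6632i, |z|^2 = 3.9664
Iter 3: z = -3.3861 + -3.0141i, |z|^2 = 20.5504
Escaped at iteration 3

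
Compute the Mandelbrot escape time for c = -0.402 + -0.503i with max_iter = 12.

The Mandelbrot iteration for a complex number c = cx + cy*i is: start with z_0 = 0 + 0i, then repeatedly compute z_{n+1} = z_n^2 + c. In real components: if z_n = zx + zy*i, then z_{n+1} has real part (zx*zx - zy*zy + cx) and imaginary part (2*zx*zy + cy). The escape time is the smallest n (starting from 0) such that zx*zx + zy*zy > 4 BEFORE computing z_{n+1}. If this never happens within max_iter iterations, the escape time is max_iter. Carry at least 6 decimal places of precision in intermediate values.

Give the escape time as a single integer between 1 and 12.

z_0 = 0 + 0i, c = -0.4020 + -0.5030i
Iter 1: z = -0.4020 + -0.5030i, |z|^2 = 0.4146
Iter 2: z = -0.4934 + -0.0986i, |z|^2 = 0.2532
Iter 3: z = -0.1683 + -0.4057i, |z|^2 = 0.1929
Iter 4: z = -0.5383 + -0.3665i, |z|^2 = 0.4240
Iter 5: z = -0.2465 + -0.1085i, |z|^2 = 0.0725
Iter 6: z = -0.3530 + -0.4495i, |z|^2 = 0.3267
Iter 7: z = -0.4795 + -0.1857i, |z|^2 = 0.2644
Iter 8: z = -0.2066 + -0.3250i, |z|^2 = 0.1483
Iter 9: z = -0.4649 + -0.3687i, |z|^2 = 0.3521
Iter 10: z = -0.3218 + -0.1601i, |z|^2 = 0.1292
Iter 11: z = -0.3241 + -0.3999i, |z|^2 = 0.2650

Answer: 12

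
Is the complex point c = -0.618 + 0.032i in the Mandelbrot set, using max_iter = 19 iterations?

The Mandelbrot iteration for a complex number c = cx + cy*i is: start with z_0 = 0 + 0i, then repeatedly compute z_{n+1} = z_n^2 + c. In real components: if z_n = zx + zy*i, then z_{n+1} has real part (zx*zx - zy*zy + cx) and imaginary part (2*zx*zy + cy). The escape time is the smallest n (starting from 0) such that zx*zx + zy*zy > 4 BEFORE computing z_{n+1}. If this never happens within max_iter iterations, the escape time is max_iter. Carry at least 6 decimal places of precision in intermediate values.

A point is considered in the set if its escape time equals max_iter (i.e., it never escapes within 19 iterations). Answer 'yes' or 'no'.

z_0 = 0 + 0i, c = -0.6180 + 0.0320i
Iter 1: z = -0.6180 + 0.0320i, |z|^2 = 0.3829
Iter 2: z = -0.2371 + -0.0076i, |z|^2 = 0.0563
Iter 3: z = -0.5618 + 0.0356i, |z|^2 = 0.3169
Iter 4: z = -0.3036 + -0.0080i, |z|^2 = 0.0922
Iter 5: z = -0.5259 + 0.0368i, |z|^2 = 0.2779
Iter 6: z = -0.3428 + -0.0068i, |z|^2 = 0.1176
Iter 7: z = -0.5005 + 0.0366i, |z|^2 = 0.2519
Iter 8: z = -0.3688 + -0.0047i, |z|^2 = 0.1360
Iter 9: z = -0.4820 + 0.0354i, |z|^2 = 0.2336
Iter 10: z = -0.3869 + -0.0022i, |z|^2 = 0.1497
Iter 11: z = -0.4683 + 0.0337i, |z|^2 = 0.2204
Iter 12: z = -0.3998 + 0.0005i, |z|^2 = 0.1599
Iter 13: z = -0.4581 + 0.0316i, |z|^2 = 0.2109
Iter 14: z = -0.4091 + 0.0030i, |z|^2 = 0.1674
Iter 15: z = -0.4506 + 0.0295i, |z|^2 = 0.2039
Iter 16: z = -0.4158 + 0.0054i, |z|^2 = 0.1729
Iter 17: z = -0.4451 + 0.0275i, |z|^2 = 0.1989
Iter 18: z = -0.4206 + 0.0075i, |z|^2 = 0.1770
Did not escape in 19 iterations → in set

Answer: yes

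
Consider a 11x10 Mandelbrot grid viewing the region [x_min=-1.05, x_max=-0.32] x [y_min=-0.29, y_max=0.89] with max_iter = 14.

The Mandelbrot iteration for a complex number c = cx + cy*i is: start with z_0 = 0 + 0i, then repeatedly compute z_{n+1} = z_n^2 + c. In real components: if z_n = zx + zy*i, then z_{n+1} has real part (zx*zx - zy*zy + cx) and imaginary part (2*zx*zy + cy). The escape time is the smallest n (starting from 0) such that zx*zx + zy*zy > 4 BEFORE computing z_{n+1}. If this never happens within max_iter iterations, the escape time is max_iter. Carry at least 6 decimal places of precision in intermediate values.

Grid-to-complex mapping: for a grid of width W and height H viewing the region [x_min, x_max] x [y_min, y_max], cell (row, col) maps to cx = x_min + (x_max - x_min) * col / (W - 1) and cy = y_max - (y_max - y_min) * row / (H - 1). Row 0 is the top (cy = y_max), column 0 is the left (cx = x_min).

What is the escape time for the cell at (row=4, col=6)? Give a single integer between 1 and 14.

z_0 = 0 + 0i, c = -0.6120 + 0.3656i
Iter 1: z = -0.6120 + 0.3656i, |z|^2 = 0.5082
Iter 2: z = -0.3711 + -0.0819i, |z|^2 = 0.1444
Iter 3: z = -0.4810 + 0.4263i, |z|^2 = 0.4131
Iter 4: z = -0.5624 + -0.0446i, |z|^2 = 0.3183
Iter 5: z = -0.2977 + 0.4157i, |z|^2 = 0.2614
Iter 6: z = -0.6962 + 0.1181i, |z|^2 = 0.4986
Iter 7: z = -0.1413 + 0.2012i, |z|^2 = 0.0604
Iter 8: z = -0.6325 + 0.3087i, |z|^2 = 0.4954
Iter 9: z = -0.3072 + -0.0250i, |z|^2 = 0.0950
Iter 10: z = -0.5182 + 0.3809i, |z|^2 = 0.4137
Iter 11: z = -0.4885 + -0.0292i, |z|^2 = 0.2395
Iter 12: z = -0.3742 + 0.3941i, |z|^2 = 0.2954
Iter 13: z = -0.6273 + 0.0706i, |z|^2 = 0.3985

Answer: 14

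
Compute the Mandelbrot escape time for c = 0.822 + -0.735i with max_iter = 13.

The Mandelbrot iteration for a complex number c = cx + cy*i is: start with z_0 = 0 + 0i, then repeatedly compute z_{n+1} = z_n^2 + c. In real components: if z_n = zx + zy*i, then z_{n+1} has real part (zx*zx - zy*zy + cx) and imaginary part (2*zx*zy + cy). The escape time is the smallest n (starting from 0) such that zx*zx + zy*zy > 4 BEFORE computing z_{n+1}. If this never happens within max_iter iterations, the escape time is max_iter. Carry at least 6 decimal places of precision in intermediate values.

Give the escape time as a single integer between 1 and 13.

Answer: 2

Derivation:
z_0 = 0 + 0i, c = 0.8220 + -0.7350i
Iter 1: z = 0.8220 + -0.7350i, |z|^2 = 1.2159
Iter 2: z = 0.9575 + -1.9433i, |z|^2 = 4.6933
Escaped at iteration 2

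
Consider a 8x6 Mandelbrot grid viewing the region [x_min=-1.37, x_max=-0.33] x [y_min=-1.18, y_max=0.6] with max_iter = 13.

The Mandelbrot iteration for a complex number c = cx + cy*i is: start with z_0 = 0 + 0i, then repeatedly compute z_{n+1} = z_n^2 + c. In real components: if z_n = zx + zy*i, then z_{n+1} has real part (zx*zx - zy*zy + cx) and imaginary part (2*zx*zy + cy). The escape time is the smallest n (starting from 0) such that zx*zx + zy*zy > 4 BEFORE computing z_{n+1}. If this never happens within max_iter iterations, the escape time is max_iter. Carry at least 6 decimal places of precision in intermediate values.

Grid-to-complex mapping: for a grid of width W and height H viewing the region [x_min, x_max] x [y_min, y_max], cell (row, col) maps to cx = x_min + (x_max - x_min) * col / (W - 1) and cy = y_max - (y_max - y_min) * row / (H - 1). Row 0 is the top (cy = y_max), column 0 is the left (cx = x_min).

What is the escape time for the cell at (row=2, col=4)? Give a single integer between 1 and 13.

Answer: 13

Derivation:
z_0 = 0 + 0i, c = -0.7757 + -0.1120i
Iter 1: z = -0.7757 + -0.1120i, |z|^2 = 0.6143
Iter 2: z = -0.1865 + 0.0618i, |z|^2 = 0.0386
Iter 3: z = -0.7447 + -0.1350i, |z|^2 = 0.5729
Iter 4: z = -0.2393 + 0.0891i, |z|^2 = 0.0652
Iter 5: z = -0.7264 + -0.1547i, |z|^2 = 0.5516
Iter 6: z = -0.2720 + 0.1127i, |z|^2 = 0.0867
Iter 7: z = -0.7144 + -0.1733i, |z|^2 = 0.5404
Iter 8: z = -0.2953 + 0.1356i, |z|^2 = 0.1056
Iter 9: z = -0.7069 + -0.1921i, |z|^2 = 0.5366
Iter 10: z = -0.3129 + 0.1596i, |z|^2 = 0.1234
Iter 11: z = -0.7033 + -0.2119i, |z|^2 = 0.5395
Iter 12: z = -0.3260 + 0.1860i, |z|^2 = 0.1409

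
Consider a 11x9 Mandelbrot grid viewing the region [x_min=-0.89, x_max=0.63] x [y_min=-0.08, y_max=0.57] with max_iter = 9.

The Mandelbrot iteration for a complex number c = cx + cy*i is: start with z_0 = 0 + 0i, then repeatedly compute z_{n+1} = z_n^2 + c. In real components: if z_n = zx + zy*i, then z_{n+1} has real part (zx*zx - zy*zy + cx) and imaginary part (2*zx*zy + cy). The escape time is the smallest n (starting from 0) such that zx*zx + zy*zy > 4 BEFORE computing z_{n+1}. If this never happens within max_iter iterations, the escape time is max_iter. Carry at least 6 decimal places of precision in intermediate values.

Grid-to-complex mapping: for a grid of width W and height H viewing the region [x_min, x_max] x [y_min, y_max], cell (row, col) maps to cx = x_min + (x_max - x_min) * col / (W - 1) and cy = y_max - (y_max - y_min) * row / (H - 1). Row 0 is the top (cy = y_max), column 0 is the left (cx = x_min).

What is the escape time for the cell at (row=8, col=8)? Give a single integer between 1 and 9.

Answer: 9

Derivation:
z_0 = 0 + 0i, c = 0.3260 + -0.0800i
Iter 1: z = 0.3260 + -0.0800i, |z|^2 = 0.1127
Iter 2: z = 0.4259 + -0.1322i, |z|^2 = 0.1988
Iter 3: z = 0.4899 + -0.1926i, |z|^2 = 0.2771
Iter 4: z = 0.5289 + -0.2687i, |z|^2 = 0.3519
Iter 5: z = 0.5336 + -0.3642i, |z|^2 = 0.4174
Iter 6: z = 0.4780 + -0.4687i, |z|^2 = 0.4482
Iter 7: z = 0.3349 + -0.5281i, |z|^2 = 0.3910
Iter 8: z = 0.1593 + -0.4337i, |z|^2 = 0.2134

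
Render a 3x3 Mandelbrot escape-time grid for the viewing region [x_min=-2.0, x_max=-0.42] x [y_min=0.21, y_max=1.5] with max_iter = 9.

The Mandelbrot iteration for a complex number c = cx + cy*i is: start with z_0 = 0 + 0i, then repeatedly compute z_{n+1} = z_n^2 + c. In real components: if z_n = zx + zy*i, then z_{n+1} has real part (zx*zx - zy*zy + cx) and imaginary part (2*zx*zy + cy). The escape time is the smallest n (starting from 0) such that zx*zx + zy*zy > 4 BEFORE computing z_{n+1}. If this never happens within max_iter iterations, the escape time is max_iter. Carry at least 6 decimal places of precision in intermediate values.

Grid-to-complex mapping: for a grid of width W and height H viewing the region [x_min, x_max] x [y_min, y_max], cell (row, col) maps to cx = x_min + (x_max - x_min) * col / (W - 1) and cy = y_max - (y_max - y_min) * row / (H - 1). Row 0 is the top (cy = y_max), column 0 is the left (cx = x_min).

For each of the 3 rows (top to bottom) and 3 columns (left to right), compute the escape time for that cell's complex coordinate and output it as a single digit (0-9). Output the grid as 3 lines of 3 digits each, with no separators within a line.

(row=0, col=0): c = -2.0000 + 1.5000i → escape time 1
(row=0, col=1): c = -1.2100 + 1.5000i → escape time 2
(row=0, col=2): c = -0.4200 + 1.5000i → escape time 2
(row=1, col=0): c = -2.0000 + 0.8550i → escape time 1
(row=1, col=1): c = -1.2100 + 0.8550i → escape time 3
(row=1, col=2): c = -0.4200 + 0.8550i → escape time 5
(row=2, col=0): c = -2.0000 + 0.2100i → escape time 1
(row=2, col=1): c = -1.2100 + 0.2100i → escape time 9
(row=2, col=2): c = -0.4200 + 0.2100i → escape time 9

Answer: 122
135
199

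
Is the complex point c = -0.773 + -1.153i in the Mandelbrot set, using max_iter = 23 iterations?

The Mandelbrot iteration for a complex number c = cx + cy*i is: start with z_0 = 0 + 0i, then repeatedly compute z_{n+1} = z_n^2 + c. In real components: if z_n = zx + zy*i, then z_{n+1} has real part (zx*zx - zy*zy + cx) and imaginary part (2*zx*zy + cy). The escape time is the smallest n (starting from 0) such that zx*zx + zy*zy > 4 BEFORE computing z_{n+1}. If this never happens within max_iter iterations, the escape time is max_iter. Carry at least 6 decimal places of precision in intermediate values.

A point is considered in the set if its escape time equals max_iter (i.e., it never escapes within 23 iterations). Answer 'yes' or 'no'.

Answer: no

Derivation:
z_0 = 0 + 0i, c = -0.7730 + -1.1530i
Iter 1: z = -0.7730 + -1.1530i, |z|^2 = 1.9269
Iter 2: z = -1.5049 + 0.6295i, |z|^2 = 2.6610
Iter 3: z = 1.0953 + -3.0478i, |z|^2 = 10.4886
Escaped at iteration 3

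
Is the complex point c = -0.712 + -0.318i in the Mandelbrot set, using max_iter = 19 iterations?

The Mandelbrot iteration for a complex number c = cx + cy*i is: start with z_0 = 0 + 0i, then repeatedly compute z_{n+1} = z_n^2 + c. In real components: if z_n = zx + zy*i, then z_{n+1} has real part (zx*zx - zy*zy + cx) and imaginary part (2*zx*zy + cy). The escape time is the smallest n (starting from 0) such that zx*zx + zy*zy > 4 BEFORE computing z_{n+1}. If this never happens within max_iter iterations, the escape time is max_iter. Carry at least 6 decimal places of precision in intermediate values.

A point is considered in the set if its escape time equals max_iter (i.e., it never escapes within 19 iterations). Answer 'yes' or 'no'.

Answer: no

Derivation:
z_0 = 0 + 0i, c = -0.7120 + -0.3180i
Iter 1: z = -0.7120 + -0.3180i, |z|^2 = 0.6081
Iter 2: z = -0.3062 + 0.1348i, |z|^2 = 0.1119
Iter 3: z = -0.6364 + -0.4006i, |z|^2 = 0.5655
Iter 4: z = -0.4674 + 0.1919i, |z|^2 = 0.2553
Iter 5: z = -0.5303 + -0.4974i, |z|^2 = 0.5286
Iter 6: z = -0.6781 + 0.2095i, |z|^2 = 0.5037
Iter 7: z = -0.2961 + -0.6022i, |z|^2 = 0.4503
Iter 8: z = -0.9870 + 0.0386i, |z|^2 = 0.9756
Iter 9: z = 0.2606 + -0.3942i, |z|^2 = 0.2233
Iter 10: z = -0.7995 + -0.5234i, |z|^2 = 0.9132
Iter 11: z = -0.3468 + 0.5190i, |z|^2 = 0.3896
Iter 12: z = -0.8610 + -0.6780i, |z|^2 = 1.2011
Iter 13: z = -0.4303 + 0.8496i, |z|^2 = 0.9069
Iter 14: z = -1.2486 + -1.0491i, |z|^2 = 2.6596
Iter 15: z = -0.2536 + 2.3018i, |z|^2 = 5.3626
Escaped at iteration 15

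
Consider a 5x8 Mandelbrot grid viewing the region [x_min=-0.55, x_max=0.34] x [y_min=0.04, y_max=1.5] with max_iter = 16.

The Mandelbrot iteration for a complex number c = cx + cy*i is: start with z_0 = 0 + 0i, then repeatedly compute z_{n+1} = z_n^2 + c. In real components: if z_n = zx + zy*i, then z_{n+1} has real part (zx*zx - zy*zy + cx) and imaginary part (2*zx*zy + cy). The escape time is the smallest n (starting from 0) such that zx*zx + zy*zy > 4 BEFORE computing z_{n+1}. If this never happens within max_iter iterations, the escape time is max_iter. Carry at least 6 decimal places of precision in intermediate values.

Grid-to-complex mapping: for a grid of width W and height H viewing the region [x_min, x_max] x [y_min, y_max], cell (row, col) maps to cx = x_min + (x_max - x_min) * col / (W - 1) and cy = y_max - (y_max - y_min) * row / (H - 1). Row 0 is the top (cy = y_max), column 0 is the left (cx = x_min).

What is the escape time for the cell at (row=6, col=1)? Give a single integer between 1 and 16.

z_0 = 0 + 0i, c = -0.3275 + 0.2486i
Iter 1: z = -0.3275 + 0.2486i, |z|^2 = 0.1690
Iter 2: z = -0.2820 + 0.0858i, |z|^2 = 0.0869
Iter 3: z = -0.2553 + 0.2002i, |z|^2 = 0.1053
Iter 4: z = -0.3024 + 0.1463i, |z|^2 = 0.1129
Iter 5: z = -0.2575 + 0.1601i, |z|^2 = 0.0919
Iter 6: z = -0.2868 + 0.1661i, |z|^2 = 0.1099
Iter 7: z = -0.2728 + 0.1533i, |z|^2 = 0.0979
Iter 8: z = -0.2765 + 0.1649i, |z|^2 = 0.1037
Iter 9: z = -0.2782 + 0.1573i, |z|^2 = 0.1022
Iter 10: z = -0.2748 + 0.1610i, |z|^2 = 0.1015
Iter 11: z = -0.2779 + 0.1601i, |z|^2 = 0.1028
Iter 12: z = -0.2759 + 0.1596i, |z|^2 = 0.1016
Iter 13: z = -0.2769 + 0.1605i, |z|^2 = 0.1024
Iter 14: z = -0.2766 + 0.1597i, |z|^2 = 0.1020
Iter 15: z = -0.2765 + 0.1602i, |z|^2 = 0.1021

Answer: 16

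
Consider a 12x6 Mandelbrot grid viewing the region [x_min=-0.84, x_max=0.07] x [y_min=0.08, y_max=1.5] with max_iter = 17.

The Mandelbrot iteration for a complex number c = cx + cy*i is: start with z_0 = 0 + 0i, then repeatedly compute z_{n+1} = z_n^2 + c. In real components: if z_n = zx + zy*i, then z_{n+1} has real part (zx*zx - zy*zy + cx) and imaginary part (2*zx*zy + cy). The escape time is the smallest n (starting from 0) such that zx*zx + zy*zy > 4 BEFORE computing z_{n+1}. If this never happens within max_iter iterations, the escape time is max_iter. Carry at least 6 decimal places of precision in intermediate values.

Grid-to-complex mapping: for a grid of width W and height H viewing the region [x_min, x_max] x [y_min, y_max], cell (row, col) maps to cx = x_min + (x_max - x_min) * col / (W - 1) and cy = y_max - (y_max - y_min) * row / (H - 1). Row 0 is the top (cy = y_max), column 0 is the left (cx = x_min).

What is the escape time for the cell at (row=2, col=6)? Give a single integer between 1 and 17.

z_0 = 0 + 0i, c = -0.3436 + 0.9320i
Iter 1: z = -0.3436 + 0.9320i, |z|^2 = 0.9867
Iter 2: z = -1.0942 + 0.2915i, |z|^2 = 1.2822
Iter 3: z = 0.7686 + 0.2942i, |z|^2 = 0.6773
Iter 4: z = 0.1606 + 1.3842i, |z|^2 = 1.9419
Iter 5: z = -2.2339 + 1.3767i, |z|^2 = 6.8857
Escaped at iteration 5

Answer: 5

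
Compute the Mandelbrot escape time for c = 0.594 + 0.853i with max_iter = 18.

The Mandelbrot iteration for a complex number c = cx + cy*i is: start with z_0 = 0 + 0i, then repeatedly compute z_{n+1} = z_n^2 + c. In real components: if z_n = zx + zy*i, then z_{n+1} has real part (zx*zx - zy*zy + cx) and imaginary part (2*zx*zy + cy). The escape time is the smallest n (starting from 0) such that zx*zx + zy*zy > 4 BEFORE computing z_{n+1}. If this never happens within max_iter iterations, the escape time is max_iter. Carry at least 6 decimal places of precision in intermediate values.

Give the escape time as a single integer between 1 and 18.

z_0 = 0 + 0i, c = 0.5940 + 0.8530i
Iter 1: z = 0.5940 + 0.8530i, |z|^2 = 1.0804
Iter 2: z = 0.2192 + 1.8664i, |z|^2 = 3.5314
Iter 3: z = -2.8413 + 1.6713i, |z|^2 = 10.8660
Escaped at iteration 3

Answer: 3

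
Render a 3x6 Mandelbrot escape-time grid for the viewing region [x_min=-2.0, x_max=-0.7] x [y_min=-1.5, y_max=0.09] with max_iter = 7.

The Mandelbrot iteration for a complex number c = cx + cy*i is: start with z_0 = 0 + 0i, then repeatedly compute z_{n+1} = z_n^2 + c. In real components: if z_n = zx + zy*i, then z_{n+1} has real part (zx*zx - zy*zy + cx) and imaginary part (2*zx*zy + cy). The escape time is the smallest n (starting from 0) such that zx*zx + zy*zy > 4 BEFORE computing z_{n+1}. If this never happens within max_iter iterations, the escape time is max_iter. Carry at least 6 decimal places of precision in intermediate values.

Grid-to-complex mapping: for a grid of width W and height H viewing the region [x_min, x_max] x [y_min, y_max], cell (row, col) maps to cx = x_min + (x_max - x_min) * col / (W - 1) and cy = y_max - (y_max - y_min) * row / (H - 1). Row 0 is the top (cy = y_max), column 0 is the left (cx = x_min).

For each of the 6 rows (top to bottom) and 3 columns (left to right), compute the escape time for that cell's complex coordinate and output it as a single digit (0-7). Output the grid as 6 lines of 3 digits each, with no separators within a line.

Answer: 177
177
137
134
123
112

Derivation:
(row=0, col=0): c = -2.0000 + 0.0900i → escape time 1
(row=0, col=1): c = -1.3500 + 0.0900i → escape time 7
(row=0, col=2): c = -0.7000 + 0.0900i → escape time 7
(row=1, col=0): c = -2.0000 + -0.2280i → escape time 1
(row=1, col=1): c = -1.3500 + -0.2280i → escape time 7
(row=1, col=2): c = -0.7000 + -0.2280i → escape time 7
(row=2, col=0): c = -2.0000 + -0.5460i → escape time 1
(row=2, col=1): c = -1.3500 + -0.5460i → escape time 3
(row=2, col=2): c = -0.7000 + -0.5460i → escape time 7
(row=3, col=0): c = -2.0000 + -0.8640i → escape time 1
(row=3, col=1): c = -1.3500 + -0.8640i → escape time 3
(row=3, col=2): c = -0.7000 + -0.8640i → escape time 4
(row=4, col=0): c = -2.0000 + -1.1820i → escape time 1
(row=4, col=1): c = -1.3500 + -1.1820i → escape time 2
(row=4, col=2): c = -0.7000 + -1.1820i → escape time 3
(row=5, col=0): c = -2.0000 + -1.5000i → escape time 1
(row=5, col=1): c = -1.3500 + -1.5000i → escape time 1
(row=5, col=2): c = -0.7000 + -1.5000i → escape time 2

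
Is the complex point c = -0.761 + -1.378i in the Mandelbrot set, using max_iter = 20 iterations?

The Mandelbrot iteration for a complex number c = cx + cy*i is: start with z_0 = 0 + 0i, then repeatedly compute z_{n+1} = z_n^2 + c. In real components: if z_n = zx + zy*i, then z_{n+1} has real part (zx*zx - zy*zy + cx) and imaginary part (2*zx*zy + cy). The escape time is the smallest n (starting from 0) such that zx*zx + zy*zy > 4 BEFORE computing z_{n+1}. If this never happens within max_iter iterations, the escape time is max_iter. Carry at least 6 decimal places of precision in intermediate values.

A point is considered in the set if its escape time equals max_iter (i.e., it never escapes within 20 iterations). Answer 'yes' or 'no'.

Answer: no

Derivation:
z_0 = 0 + 0i, c = -0.7610 + -1.3780i
Iter 1: z = -0.7610 + -1.3780i, |z|^2 = 2.4780
Iter 2: z = -2.0808 + 0.7193i, |z|^2 = 4.8470
Escaped at iteration 2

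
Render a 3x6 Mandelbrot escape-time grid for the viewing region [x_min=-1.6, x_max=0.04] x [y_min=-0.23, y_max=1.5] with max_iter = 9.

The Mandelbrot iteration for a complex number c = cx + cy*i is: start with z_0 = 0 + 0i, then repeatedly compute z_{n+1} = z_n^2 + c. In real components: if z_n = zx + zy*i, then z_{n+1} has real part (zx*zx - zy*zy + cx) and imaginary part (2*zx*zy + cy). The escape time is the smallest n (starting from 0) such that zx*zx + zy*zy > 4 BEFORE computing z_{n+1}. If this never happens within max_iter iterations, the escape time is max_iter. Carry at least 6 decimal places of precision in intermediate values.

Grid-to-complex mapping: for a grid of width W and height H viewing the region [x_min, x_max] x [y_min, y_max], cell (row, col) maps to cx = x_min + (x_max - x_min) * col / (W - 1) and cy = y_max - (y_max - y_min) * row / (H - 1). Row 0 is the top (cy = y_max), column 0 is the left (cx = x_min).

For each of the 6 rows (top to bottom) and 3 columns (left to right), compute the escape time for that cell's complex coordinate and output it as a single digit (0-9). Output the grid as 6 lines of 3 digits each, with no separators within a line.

(row=0, col=0): c = -1.6000 + 1.5000i → escape time 1
(row=0, col=1): c = -0.7800 + 1.5000i → escape time 2
(row=0, col=2): c = 0.0400 + 1.5000i → escape time 2
(row=1, col=0): c = -1.6000 + 1.1540i → escape time 2
(row=1, col=1): c = -0.7800 + 1.1540i → escape time 3
(row=1, col=2): c = 0.0400 + 1.1540i → escape time 3
(row=2, col=0): c = -1.6000 + 0.8080i → escape time 3
(row=2, col=1): c = -0.7800 + 0.8080i → escape time 4
(row=2, col=2): c = 0.0400 + 0.8080i → escape time 9
(row=3, col=0): c = -1.6000 + 0.4620i → escape time 3
(row=3, col=1): c = -0.7800 + 0.4620i → escape time 7
(row=3, col=2): c = 0.0400 + 0.4620i → escape time 9
(row=4, col=0): c = -1.6000 + 0.1160i → escape time 6
(row=4, col=1): c = -0.7800 + 0.1160i → escape time 9
(row=4, col=2): c = 0.0400 + 0.1160i → escape time 9
(row=5, col=0): c = -1.6000 + -0.2300i → escape time 5
(row=5, col=1): c = -0.7800 + -0.2300i → escape time 9
(row=5, col=2): c = 0.0400 + -0.2300i → escape time 9

Answer: 122
233
349
379
699
599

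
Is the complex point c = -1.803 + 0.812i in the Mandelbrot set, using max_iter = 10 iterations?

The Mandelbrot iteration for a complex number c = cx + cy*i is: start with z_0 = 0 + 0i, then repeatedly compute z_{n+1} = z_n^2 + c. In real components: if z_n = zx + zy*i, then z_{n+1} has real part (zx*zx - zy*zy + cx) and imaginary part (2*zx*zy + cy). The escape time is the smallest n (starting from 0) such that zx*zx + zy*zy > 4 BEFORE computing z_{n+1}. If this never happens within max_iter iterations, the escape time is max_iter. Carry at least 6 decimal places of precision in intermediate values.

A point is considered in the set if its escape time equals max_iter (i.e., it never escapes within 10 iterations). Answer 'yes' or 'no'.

z_0 = 0 + 0i, c = -1.8030 + 0.8120i
Iter 1: z = -1.8030 + 0.8120i, |z|^2 = 3.9102
Iter 2: z = 0.7885 + -2.1161i, |z|^2 = 5.0994
Escaped at iteration 2

Answer: no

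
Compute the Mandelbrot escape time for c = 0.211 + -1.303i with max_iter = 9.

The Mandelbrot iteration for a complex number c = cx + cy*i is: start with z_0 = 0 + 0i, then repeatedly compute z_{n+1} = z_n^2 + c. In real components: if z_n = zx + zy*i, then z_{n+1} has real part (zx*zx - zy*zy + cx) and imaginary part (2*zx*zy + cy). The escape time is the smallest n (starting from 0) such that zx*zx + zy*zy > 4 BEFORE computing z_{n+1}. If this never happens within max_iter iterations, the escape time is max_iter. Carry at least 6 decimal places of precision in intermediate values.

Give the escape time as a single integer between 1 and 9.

Answer: 2

Derivation:
z_0 = 0 + 0i, c = 0.2110 + -1.3030i
Iter 1: z = 0.2110 + -1.3030i, |z|^2 = 1.7423
Iter 2: z = -1.4423 + -1.8529i, |z|^2 = 5.5133
Escaped at iteration 2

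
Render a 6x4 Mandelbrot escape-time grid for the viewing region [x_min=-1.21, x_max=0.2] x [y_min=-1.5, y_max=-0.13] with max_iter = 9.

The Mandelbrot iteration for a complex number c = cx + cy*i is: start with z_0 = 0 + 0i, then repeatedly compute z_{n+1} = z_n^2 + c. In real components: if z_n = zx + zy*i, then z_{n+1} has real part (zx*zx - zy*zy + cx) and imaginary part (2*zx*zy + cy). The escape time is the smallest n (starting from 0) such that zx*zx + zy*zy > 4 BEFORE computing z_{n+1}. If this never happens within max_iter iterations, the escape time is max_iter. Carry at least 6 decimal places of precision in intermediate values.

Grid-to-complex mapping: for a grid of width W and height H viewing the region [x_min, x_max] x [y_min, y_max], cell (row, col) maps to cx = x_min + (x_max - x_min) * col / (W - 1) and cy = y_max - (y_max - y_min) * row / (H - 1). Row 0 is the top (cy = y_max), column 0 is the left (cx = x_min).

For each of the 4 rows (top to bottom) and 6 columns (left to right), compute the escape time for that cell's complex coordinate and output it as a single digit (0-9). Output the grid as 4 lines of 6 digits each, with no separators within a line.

(row=0, col=0): c = -1.2100 + -0.1300i → escape time 9
(row=0, col=1): c = -0.9280 + -0.1300i → escape time 9
(row=0, col=2): c = -0.6460 + -0.1300i → escape time 9
(row=0, col=3): c = -0.3640 + -0.1300i → escape time 9
(row=0, col=4): c = -0.0820 + -0.1300i → escape time 9
(row=0, col=5): c = 0.2000 + -0.1300i → escape time 9
(row=1, col=0): c = -1.2100 + -0.5867i → escape time 3
(row=1, col=1): c = -0.9280 + -0.5867i → escape time 5
(row=1, col=2): c = -0.6460 + -0.5867i → escape time 8
(row=1, col=3): c = -0.3640 + -0.5867i → escape time 9
(row=1, col=4): c = -0.0820 + -0.5867i → escape time 9
(row=1, col=5): c = 0.2000 + -0.5867i → escape time 9
(row=2, col=0): c = -1.2100 + -1.0433i → escape time 3
(row=2, col=1): c = -0.9280 + -1.0433i → escape time 3
(row=2, col=2): c = -0.6460 + -1.0433i → escape time 3
(row=2, col=3): c = -0.3640 + -1.0433i → escape time 4
(row=2, col=4): c = -0.0820 + -1.0433i → escape time 6
(row=2, col=5): c = 0.2000 + -1.0433i → escape time 4
(row=3, col=0): c = -1.2100 + -1.5000i → escape time 2
(row=3, col=1): c = -0.9280 + -1.5000i → escape time 2
(row=3, col=2): c = -0.6460 + -1.5000i → escape time 2
(row=3, col=3): c = -0.3640 + -1.5000i → escape time 2
(row=3, col=4): c = -0.0820 + -1.5000i → escape time 2
(row=3, col=5): c = 0.2000 + -1.5000i → escape time 2

Answer: 999999
358999
333464
222222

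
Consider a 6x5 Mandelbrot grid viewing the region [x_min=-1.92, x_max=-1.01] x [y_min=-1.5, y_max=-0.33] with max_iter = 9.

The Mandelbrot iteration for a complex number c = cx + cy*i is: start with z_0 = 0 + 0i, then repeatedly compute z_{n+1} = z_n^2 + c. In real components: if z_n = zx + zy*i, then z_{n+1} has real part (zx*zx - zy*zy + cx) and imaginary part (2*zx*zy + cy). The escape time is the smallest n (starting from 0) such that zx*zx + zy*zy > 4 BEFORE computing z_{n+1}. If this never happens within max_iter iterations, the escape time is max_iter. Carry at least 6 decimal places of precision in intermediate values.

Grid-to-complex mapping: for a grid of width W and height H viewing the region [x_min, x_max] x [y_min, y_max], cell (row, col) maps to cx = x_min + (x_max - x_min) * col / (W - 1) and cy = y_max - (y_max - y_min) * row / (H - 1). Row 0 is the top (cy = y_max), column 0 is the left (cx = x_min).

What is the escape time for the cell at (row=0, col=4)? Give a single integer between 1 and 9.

Answer: 9

Derivation:
z_0 = 0 + 0i, c = -1.1920 + -0.3300i
Iter 1: z = -1.1920 + -0.3300i, |z|^2 = 1.5298
Iter 2: z = 0.1200 + 0.4567i, |z|^2 = 0.2230
Iter 3: z = -1.3862 + -0.2204i, |z|^2 = 1.9701
Iter 4: z = 0.6810 + 0.2811i, |z|^2 = 0.5427
Iter 5: z = -0.8073 + 0.0528i, |z|^2 = 0.6545
Iter 6: z = -0.5431 + -0.4153i, |z|^2 = 0.4674
Iter 7: z = -1.0696 + 0.1211i, |z|^2 = 1.1586
Iter 8: z = -0.0627 + -0.5890i, |z|^2 = 0.3508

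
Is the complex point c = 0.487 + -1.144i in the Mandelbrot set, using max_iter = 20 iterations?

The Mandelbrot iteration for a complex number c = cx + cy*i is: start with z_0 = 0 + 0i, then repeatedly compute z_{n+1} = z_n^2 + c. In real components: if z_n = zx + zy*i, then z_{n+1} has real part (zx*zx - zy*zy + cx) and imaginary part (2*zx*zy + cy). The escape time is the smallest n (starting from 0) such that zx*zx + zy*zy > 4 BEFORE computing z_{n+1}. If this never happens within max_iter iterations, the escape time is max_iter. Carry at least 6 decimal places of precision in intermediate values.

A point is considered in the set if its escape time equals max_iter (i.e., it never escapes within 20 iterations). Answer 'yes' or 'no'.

z_0 = 0 + 0i, c = 0.4870 + -1.1440i
Iter 1: z = 0.4870 + -1.1440i, |z|^2 = 1.5459
Iter 2: z = -0.5846 + -2.2583i, |z|^2 = 5.4414
Escaped at iteration 2

Answer: no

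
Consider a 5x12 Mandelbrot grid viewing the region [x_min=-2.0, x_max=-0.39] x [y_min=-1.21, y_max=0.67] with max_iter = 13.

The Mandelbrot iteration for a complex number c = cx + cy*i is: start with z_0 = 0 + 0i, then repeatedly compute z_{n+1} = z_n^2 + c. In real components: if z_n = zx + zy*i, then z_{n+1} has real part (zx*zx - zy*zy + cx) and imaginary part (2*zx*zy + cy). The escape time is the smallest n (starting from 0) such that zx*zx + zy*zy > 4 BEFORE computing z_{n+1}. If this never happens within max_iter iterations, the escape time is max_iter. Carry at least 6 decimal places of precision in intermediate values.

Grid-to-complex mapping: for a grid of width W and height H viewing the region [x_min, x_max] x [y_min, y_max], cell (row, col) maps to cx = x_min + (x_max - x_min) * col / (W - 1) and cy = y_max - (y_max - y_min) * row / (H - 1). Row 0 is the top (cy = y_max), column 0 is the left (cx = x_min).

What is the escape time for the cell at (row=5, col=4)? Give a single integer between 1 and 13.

Answer: 13

Derivation:
z_0 = 0 + 0i, c = -0.3900 + -0.1845i
Iter 1: z = -0.3900 + -0.1845i, |z|^2 = 0.1862
Iter 2: z = -0.2720 + -0.0406i, |z|^2 = 0.0756
Iter 3: z = -0.3177 + -0.1625i, |z|^2 = 0.1273
Iter 4: z = -0.3155 + -0.0813i, |z|^2 = 0.1061
Iter 5: z = -0.2971 + -0.1332i, |z|^2 = 0.1060
Iter 6: z = -0.3195 + -0.1054i, |z|^2 = 0.1132
Iter 7: z = -0.2990 + -0.1172i, |z|^2 = 0.1032
Iter 8: z = -0.3143 + -0.1144i, |z|^2 = 0.1119
Iter 9: z = -0.3043 + -0.1126i, |z|^2 = 0.1053
Iter 10: z = -0.3101 + -0.1160i, |z|^2 = 0.1096
Iter 11: z = -0.3073 + -0.1126i, |z|^2 = 0.1071
Iter 12: z = -0.3082 + -0.1153i, |z|^2 = 0.1083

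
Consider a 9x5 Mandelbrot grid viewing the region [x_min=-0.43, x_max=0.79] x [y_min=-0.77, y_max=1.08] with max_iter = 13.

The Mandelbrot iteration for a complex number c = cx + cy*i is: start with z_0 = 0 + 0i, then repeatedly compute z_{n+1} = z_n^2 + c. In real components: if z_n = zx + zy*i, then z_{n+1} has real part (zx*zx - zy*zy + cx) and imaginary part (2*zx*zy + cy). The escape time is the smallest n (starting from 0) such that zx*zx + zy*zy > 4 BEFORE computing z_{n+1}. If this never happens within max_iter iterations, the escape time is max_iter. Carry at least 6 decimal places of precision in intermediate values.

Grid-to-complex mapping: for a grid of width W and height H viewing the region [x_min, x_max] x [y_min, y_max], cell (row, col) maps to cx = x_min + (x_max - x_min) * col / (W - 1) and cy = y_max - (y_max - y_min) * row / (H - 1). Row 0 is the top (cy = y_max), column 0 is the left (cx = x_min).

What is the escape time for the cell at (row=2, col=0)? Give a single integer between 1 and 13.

z_0 = 0 + 0i, c = -0.4300 + 0.1550i
Iter 1: z = -0.4300 + 0.1550i, |z|^2 = 0.2089
Iter 2: z = -0.2691 + 0.0217i, |z|^2 = 0.0729
Iter 3: z = -0.3580 + 0.1433i, |z|^2 = 0.1487
Iter 4: z = -0.3223 + 0.0524i, |z|^2 = 0.1066
Iter 5: z = -0.3288 + 0.1212i, |z|^2 = 0.1228
Iter 6: z = -0.3366 + 0.0753i, |z|^2 = 0.1189
Iter 7: z = -0.3224 + 0.1043i, |z|^2 = 0.1148
Iter 8: z = -0.3370 + 0.0877i, |z|^2 = 0.1212
Iter 9: z = -0.3242 + 0.0959i, |z|^2 = 0.1143
Iter 10: z = -0.3341 + 0.0928i, |z|^2 = 0.1203
Iter 11: z = -0.3270 + 0.0930i, |z|^2 = 0.1156
Iter 12: z = -0.3317 + 0.0942i, |z|^2 = 0.1189

Answer: 13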